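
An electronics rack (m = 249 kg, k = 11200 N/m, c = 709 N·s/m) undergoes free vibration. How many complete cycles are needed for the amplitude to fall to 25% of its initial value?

2 cycles

ζ = c/(2√(km)) = 709/(2√(11200 × 249)) = 709/3340 = 0.2123.
Logarithmic decrement δ = 2πζ/√(1 − ζ²) = 2π × 0.2123/√(1 − 0.0451) = 1.365.
x_n/x₀ = e^(−nδ) ≤ 0.25; take ln: n ≥ ln(1/0.25)/δ = 1.386/1.365 = 1.016.
So 2 complete cycles are required.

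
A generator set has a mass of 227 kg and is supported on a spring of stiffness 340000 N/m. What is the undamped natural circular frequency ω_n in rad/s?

38.7 rad/s

ω_n = √(k/m) = √(340000/227) = √1498 = 38.70 rad/s.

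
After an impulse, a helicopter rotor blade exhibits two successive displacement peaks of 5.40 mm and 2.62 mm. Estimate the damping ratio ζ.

0.114

Logarithmic decrement δ = (1/n)·ln(x₀/x_n) = (1/1)·ln(5.40/2.62) = (1/1)·ln(2.061) = 0.7232.
ζ = δ/√(4π² + δ²) = 0.7232/√(39.48 + 0.523) = 0.7232/6.325 = 0.1143.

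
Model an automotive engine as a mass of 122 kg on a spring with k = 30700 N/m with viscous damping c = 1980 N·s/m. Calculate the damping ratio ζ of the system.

0.512

ω_n = √(k/m) = √(30700/122) = 15.86 rad/s.
Critical damping c_c = 2√(k·m) = 2√(30700 × 122) = 3871 N·s/m, so ζ = c/c_c = 1980/3871 = 0.5115.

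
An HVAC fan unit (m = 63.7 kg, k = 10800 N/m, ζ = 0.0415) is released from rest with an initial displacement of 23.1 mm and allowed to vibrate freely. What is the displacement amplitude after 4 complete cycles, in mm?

Logarithmic decrement δ = 2πζ/√(1 − ζ²) = 2π × 0.04150/√(1 − 0.00172) = 0.2610.
After n cycles, x_n/x₀ = e^(−nδ), so x_4 = 23.1 × e^(−4 × 0.2610) = 23.1 × 0.3521 = 8.133 mm.

8.13 mm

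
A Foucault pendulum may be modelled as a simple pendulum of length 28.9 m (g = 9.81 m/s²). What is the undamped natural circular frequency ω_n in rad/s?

0.583 rad/s

For a simple pendulum ω_n = √(g/L) = √(9.81/28.9) = √0.3394 = 0.5826 rad/s.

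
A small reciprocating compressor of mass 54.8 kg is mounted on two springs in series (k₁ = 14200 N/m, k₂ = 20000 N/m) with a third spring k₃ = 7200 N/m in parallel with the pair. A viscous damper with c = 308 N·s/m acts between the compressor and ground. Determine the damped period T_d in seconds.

0.379 s

Series pair: k_s = k₁k₂/(k₁+k₂) = (14200)(20000)/(14200 + 20000) = 8304 N/m. In parallel with k₃: k_eq = 8304 + 7200 = 15500 N/m.
ω_n = √(k_eq/m) = √(15500/54.8) = 16.82 rad/s.
Critical damping c_c = 2√(k_eq·m) = 2√(15500 × 54.8) = 1844 N·s/m, so ζ = c/c_c = 308/1844 = 0.1671.
ω_d = ω_n√(1 − ζ²) = 16.82 × √(1 − 0.0279) = 16.58 rad/s.
T_d = 2π/ω_d = 0.3789 s.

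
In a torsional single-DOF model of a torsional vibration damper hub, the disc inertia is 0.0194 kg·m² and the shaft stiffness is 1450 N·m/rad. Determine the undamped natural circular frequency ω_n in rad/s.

273 rad/s

ω_n = √(k_t/J) = √(1450/0.0194) = √74740 = 273.4 rad/s.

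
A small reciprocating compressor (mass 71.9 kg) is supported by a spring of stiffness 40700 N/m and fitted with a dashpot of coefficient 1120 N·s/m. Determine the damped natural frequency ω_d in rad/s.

22.5 rad/s

ω_n = √(k/m) = √(40700/71.9) = 23.79 rad/s.
Critical damping c_c = 2√(k·m) = 2√(40700 × 71.9) = 3421 N·s/m, so ζ = c/c_c = 1120/3421 = 0.3274.
ω_d = ω_n√(1 − ζ²) = 23.79 × √(1 − 0.107) = 22.48 rad/s.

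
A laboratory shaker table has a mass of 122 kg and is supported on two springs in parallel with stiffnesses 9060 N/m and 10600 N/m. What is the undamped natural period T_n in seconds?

0.495 s

Parallel springs add: k_eq = 9060 + 10600 = 19660 N/m.
ω_n = √(k_eq/m) = √(19660/122) = √161.1 = 12.69 rad/s.
T_n = 2π/ω_n = 6.283/12.69 = 0.4950 s.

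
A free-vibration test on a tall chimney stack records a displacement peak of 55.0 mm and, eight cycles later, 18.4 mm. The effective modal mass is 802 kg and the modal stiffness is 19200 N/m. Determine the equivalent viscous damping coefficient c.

171 N·s/m

Logarithmic decrement δ = (1/n)·ln(x₀/x_n) = (1/8)·ln(55.0/18.4) = (1/8)·ln(2.989) = 0.1369.
ζ = δ/√(4π² + δ²) = 0.1369/√(39.48 + 0.0187) = 0.1369/6.285 = 0.02178.
c = ζ · 2√(km) = 0.02178 × 2√(19200 × 802) = 0.02178 × 7848 = 170.9 N·s/m.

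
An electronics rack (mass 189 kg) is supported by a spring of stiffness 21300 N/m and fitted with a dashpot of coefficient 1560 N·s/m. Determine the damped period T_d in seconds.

0.642 s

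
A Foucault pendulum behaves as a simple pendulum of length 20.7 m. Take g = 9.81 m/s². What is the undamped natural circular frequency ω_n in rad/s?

0.688 rad/s

For a simple pendulum ω_n = √(g/L) = √(9.81/20.7) = √0.4739 = 0.6884 rad/s.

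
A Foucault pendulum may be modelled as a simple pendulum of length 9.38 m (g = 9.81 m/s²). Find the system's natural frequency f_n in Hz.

0.163 Hz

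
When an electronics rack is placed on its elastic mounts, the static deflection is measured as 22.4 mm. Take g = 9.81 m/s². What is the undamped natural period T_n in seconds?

ω_n = √(g/δ_st) = √(9.81/0.0224) = √437.9 = 20.93 rad/s.
T_n = 2π/ω_n = 6.283/20.93 = 0.3002 s.

0.300 s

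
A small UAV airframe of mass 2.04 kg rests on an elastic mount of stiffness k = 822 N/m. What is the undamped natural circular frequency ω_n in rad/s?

20.1 rad/s

ω_n = √(k/m) = √(822.0/2.04) = √402.9 = 20.07 rad/s.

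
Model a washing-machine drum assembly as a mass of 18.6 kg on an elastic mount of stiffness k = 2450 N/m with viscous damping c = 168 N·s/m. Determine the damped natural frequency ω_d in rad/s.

ω_n = √(k/m) = √(2450/18.6) = 11.48 rad/s.
Critical damping c_c = 2√(k·m) = 2√(2450 × 18.6) = 426.9 N·s/m, so ζ = c/c_c = 168/426.9 = 0.3935.
ω_d = ω_n√(1 − ζ²) = 11.48 × √(1 − 0.155) = 10.55 rad/s.

10.6 rad/s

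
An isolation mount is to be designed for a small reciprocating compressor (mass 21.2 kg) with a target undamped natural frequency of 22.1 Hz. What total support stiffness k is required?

409000 N/m

ω_n = 2πf_n = 2π × 22.1 = 138.9 rad/s.
k = m·ω_n² = 21.2 × 138.9² = 21.2 × 19280 = 408800 N/m.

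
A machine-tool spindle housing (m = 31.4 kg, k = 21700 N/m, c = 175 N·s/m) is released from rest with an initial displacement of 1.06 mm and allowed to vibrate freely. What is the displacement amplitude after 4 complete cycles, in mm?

0.0727 mm

ζ = c/(2√(km)) = 175/(2√(21700 × 31.4)) = 175/1651 = 0.1060.
Logarithmic decrement δ = 2πζ/√(1 − ζ²) = 2π × 0.1060/√(1 − 0.0112) = 0.6698.
After n cycles, x_n/x₀ = e^(−nδ), so x_4 = 1.06 × e^(−4 × 0.6698) = 1.06 × 0.06862 = 0.07273 mm.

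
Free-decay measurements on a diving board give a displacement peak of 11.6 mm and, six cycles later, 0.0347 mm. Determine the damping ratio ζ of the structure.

0.152

Logarithmic decrement δ = (1/n)·ln(x₀/x_n) = (1/6)·ln(11.6/0.0347) = (1/6)·ln(334.3) = 0.9687.
ζ = δ/√(4π² + δ²) = 0.9687/√(39.48 + 0.938) = 0.9687/6.357 = 0.1524.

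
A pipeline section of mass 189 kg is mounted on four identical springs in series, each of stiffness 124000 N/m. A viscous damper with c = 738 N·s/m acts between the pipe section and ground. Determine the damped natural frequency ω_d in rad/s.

Series springs: 1/k_eq = 4/124000, so k_eq = 124000/4 = 31000 N/m.
ω_n = √(k_eq/m) = √(31000/189) = 12.81 rad/s.
Critical damping c_c = 2√(k_eq·m) = 2√(31000 × 189) = 4841 N·s/m, so ζ = c/c_c = 738/4841 = 0.1524.
ω_d = ω_n√(1 − ζ²) = 12.81 × √(1 − 0.0232) = 12.66 rad/s.

12.7 rad/s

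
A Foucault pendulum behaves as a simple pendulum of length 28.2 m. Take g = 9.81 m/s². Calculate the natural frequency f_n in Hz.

0.0939 Hz

For a simple pendulum ω_n = √(g/L) = √(9.81/28.2) = √0.3479 = 0.5898 rad/s.
f_n = ω_n/(2π) = 0.5898/6.283 = 0.09387 Hz.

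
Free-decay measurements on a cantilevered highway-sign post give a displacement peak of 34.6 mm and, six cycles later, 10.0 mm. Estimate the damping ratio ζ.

0.0329

Logarithmic decrement δ = (1/n)·ln(x₀/x_n) = (1/6)·ln(34.6/10.0) = (1/6)·ln(3.460) = 0.2069.
ζ = δ/√(4π² + δ²) = 0.2069/√(39.48 + 0.0428) = 0.2069/6.287 = 0.03291.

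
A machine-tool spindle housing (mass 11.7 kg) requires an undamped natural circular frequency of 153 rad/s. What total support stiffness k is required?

k = m·ω_n² = 11.7 × 153.0² = 11.7 × 23410 = 273900 N/m.

274000 N/m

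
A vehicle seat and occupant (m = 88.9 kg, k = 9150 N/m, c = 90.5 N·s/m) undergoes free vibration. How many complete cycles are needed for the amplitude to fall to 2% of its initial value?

ζ = c/(2√(km)) = 90.5/(2√(9150 × 88.9)) = 90.5/1804 = 0.05017.
Logarithmic decrement δ = 2πζ/√(1 − ζ²) = 2π × 0.05017/√(1 − 0.00252) = 0.3156.
x_n/x₀ = e^(−nδ) ≤ 0.02; take ln: n ≥ ln(1/0.02)/δ = 3.912/0.3156 = 12.39.
So 13 complete cycles are required.

13 cycles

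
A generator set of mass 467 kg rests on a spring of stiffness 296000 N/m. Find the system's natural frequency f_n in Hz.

ω_n = √(k/m) = √(296000/467) = √633.8 = 25.18 rad/s.
f_n = ω_n/(2π) = 25.18/6.283 = 4.007 Hz.

4.01 Hz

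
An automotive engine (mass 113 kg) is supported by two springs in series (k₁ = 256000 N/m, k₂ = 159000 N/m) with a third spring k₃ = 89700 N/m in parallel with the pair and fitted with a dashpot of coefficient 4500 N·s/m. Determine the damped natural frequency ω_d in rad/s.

35.6 rad/s

Series pair: k_s = k₁k₂/(k₁+k₂) = (256000)(159000)/(256000 + 159000) = 98080 N/m. In parallel with k₃: k_eq = 98080 + 89700 = 187800 N/m.
ω_n = √(k_eq/m) = √(187800/113) = 40.77 rad/s.
Critical damping c_c = 2√(k_eq·m) = 2√(187800 × 113) = 9213 N·s/m, so ζ = c/c_c = 4500/9213 = 0.4884.
ω_d = ω_n√(1 − ζ²) = 40.77 × √(1 − 0.239) = 35.57 rad/s.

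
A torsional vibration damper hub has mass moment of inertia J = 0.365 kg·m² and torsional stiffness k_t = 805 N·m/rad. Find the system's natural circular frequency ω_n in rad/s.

ω_n = √(k_t/J) = √(805/0.365) = √2205 = 46.96 rad/s.

47.0 rad/s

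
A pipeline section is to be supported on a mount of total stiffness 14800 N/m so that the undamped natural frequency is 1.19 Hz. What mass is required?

ω_n = 2πf_n = 2π × 1.19 = 7.477 rad/s.
m = k/ω_n² = 14800/7.477² = 14800/55.91 = 264.7 kg.

265 kg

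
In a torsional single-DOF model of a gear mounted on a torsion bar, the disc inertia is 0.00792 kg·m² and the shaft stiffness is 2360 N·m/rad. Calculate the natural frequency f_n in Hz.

86.9 Hz

ω_n = √(k_t/J) = √(2360/0.00792) = √298000 = 545.9 rad/s.
f_n = ω_n/(2π) = 545.9/6.283 = 86.88 Hz.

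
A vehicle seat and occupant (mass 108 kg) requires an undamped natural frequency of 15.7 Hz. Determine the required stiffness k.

ω_n = 2πf_n = 2π × 15.7 = 98.65 rad/s.
k = m·ω_n² = 108 × 98.65² = 108 × 9731 = 1051000 N/m.

1050000 N/m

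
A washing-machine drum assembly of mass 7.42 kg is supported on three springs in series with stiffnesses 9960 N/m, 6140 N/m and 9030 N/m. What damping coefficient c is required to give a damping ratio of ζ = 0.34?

95.8 N·s/m

Series springs: 1/k_eq = 1/9960 + 1/6140 + 1/9030 = 0.0003740, so k_eq = 2674 N/m.
c_c = 2√(k_eq·m) = 2√(2674 × 7.42) = 281.7 N·s/m.
c = ζ·c_c = 0.34 × 281.7 = 95.78 N·s/m.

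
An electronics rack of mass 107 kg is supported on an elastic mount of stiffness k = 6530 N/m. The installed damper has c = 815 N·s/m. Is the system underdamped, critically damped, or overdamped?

underdamped

c_c = 2√(k·m) = 1672 N·s/m; ζ = c/c_c = 815/1672 = 0.488.
Since ζ < 1 the system is underdamped.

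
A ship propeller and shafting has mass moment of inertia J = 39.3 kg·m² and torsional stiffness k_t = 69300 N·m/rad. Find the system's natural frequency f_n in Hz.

6.68 Hz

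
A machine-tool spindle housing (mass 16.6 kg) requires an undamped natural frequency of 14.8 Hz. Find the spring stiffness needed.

144000 N/m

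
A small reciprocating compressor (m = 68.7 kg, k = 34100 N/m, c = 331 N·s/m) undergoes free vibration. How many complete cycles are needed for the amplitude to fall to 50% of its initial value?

ζ = c/(2√(km)) = 331/(2√(34100 × 68.7)) = 331/3061 = 0.1081.
Logarithmic decrement δ = 2πζ/√(1 − ζ²) = 2π × 0.1081/√(1 − 0.0117) = 0.6834.
x_n/x₀ = e^(−nδ) ≤ 0.5; take ln: n ≥ ln(1/0.5)/δ = 0.6931/0.6834 = 1.014.
So 2 complete cycles are required.

2 cycles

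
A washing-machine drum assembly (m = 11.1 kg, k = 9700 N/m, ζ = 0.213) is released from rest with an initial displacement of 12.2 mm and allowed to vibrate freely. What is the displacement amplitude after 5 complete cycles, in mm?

0.0129 mm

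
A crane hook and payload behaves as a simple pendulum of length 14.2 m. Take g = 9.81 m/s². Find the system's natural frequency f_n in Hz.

0.132 Hz

For a simple pendulum ω_n = √(g/L) = √(9.81/14.2) = √0.6908 = 0.8312 rad/s.
f_n = ω_n/(2π) = 0.8312/6.283 = 0.1323 Hz.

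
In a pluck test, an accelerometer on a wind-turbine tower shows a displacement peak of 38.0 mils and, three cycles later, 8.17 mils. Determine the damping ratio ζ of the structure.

Logarithmic decrement δ = (1/n)·ln(x₀/x_n) = (1/3)·ln(38.0/8.17) = (1/3)·ln(4.651) = 0.5124.
ζ = δ/√(4π² + δ²) = 0.5124/√(39.48 + 0.263) = 0.5124/6.304 = 0.08128.

0.0813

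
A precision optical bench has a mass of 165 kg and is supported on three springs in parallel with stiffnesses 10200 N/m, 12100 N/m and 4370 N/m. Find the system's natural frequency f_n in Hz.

Parallel springs add: k_eq = 10200 + 12100 + 4370 = 26670 N/m.
ω_n = √(k_eq/m) = √(26670/165) = √161.6 = 12.71 rad/s.
f_n = ω_n/(2π) = 12.71/6.283 = 2.023 Hz.

2.02 Hz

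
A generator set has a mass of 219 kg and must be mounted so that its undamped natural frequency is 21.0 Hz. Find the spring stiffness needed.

ω_n = 2πf_n = 2π × 21.0 = 131.9 rad/s.
k = m·ω_n² = 219 × 131.9² = 219 × 17410 = 3813000 N/m.

3810000 N/m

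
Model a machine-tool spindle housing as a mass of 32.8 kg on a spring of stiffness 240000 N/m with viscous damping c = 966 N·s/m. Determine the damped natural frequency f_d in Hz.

ω_n = √(k/m) = √(240000/32.8) = 85.54 rad/s.
Critical damping c_c = 2√(k·m) = 2√(240000 × 32.8) = 5611 N·s/m, so ζ = c/c_c = 966/5611 = 0.1721.
ω_d = ω_n√(1 − ζ²) = 85.54 × √(1 − 0.0296) = 84.26 rad/s.
f_d = ω_d/(2π) = 13.41 Hz.

13.4 Hz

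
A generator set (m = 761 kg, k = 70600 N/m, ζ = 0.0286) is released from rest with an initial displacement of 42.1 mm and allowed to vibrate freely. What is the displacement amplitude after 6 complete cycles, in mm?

14.3 mm

Logarithmic decrement δ = 2πζ/√(1 − ζ²) = 2π × 0.02860/√(1 − 0.000818) = 0.1798.
After n cycles, x_n/x₀ = e^(−nδ), so x_6 = 42.1 × e^(−6 × 0.1798) = 42.1 × 0.3401 = 14.32 mm.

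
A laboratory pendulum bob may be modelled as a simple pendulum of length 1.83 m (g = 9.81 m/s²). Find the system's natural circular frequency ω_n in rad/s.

For a simple pendulum ω_n = √(g/L) = √(9.81/1.83) = √5.361 = 2.315 rad/s.

2.32 rad/s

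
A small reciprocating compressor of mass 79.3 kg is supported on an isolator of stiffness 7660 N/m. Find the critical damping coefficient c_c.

1560 N·s/m

c_c = 2√(k·m) = 2√(7660 × 79.3) = 2 × 779.4 = 1559 N·s/m.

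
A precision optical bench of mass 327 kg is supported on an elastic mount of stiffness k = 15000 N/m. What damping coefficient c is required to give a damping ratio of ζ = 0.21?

c_c = 2√(k·m) = 2√(15000 × 327) = 4429 N·s/m.
c = ζ·c_c = 0.21 × 4429 = 930.2 N·s/m.

930 N·s/m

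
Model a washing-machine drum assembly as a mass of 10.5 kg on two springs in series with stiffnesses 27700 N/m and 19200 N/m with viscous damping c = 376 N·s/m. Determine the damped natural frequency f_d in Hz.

Series springs: 1/k_eq = 1/27700 + 1/19200 = 8.818×10^-5, so k_eq = 11340 N/m.
ω_n = √(k_eq/m) = √(11340/10.5) = 32.86 rad/s.
Critical damping c_c = 2√(k_eq·m) = 2√(11340 × 10.5) = 690.1 N·s/m, so ζ = c/c_c = 376/690.1 = 0.5448.
ω_d = ω_n√(1 − ζ²) = 32.86 × √(1 − 0.297) = 27.56 rad/s.
f_d = ω_d/(2π) = 4.386 Hz.

4.39 Hz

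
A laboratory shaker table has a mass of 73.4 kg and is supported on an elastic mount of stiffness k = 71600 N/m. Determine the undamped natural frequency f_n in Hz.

ω_n = √(k/m) = √(71600/73.4) = √975.5 = 31.23 rad/s.
f_n = ω_n/(2π) = 31.23/6.283 = 4.971 Hz.

4.97 Hz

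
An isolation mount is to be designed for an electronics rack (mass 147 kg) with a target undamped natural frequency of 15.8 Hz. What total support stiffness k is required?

1450000 N/m

ω_n = 2πf_n = 2π × 15.8 = 99.27 rad/s.
k = m·ω_n² = 147 × 99.27² = 147 × 9855 = 1449000 N/m.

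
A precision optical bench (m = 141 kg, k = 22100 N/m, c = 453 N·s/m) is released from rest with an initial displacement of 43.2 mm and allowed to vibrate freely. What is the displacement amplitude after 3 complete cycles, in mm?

3.77 mm

ζ = c/(2√(km)) = 453/(2√(22100 × 141)) = 453/3530 = 0.1283.
Logarithmic decrement δ = 2πζ/√(1 − ζ²) = 2π × 0.1283/√(1 − 0.0165) = 0.8129.
After n cycles, x_n/x₀ = e^(−nδ), so x_3 = 43.2 × e^(−3 × 0.8129) = 43.2 × 0.08727 = 3.770 mm.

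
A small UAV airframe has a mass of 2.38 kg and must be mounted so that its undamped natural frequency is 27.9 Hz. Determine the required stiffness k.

73100 N/m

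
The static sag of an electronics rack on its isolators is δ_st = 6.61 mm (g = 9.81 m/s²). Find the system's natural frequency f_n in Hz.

6.13 Hz

ω_n = √(g/δ_st) = √(9.81/0.00661) = √1484 = 38.52 rad/s.
f_n = ω_n/(2π) = 38.52/6.283 = 6.131 Hz.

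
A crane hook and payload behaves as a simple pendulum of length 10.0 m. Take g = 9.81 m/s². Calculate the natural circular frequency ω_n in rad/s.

0.990 rad/s

For a simple pendulum ω_n = √(g/L) = √(9.81/10.0) = √0.9810 = 0.9905 rad/s.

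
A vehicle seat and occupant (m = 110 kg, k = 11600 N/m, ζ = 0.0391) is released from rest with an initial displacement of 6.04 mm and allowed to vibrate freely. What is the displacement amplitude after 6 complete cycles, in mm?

1.38 mm

Logarithmic decrement δ = 2πζ/√(1 − ζ²) = 2π × 0.03910/√(1 − 0.00153) = 0.2459.
After n cycles, x_n/x₀ = e^(−nδ), so x_6 = 6.04 × e^(−6 × 0.2459) = 6.04 × 0.2287 = 1.382 mm.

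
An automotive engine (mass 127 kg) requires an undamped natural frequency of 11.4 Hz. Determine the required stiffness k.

ω_n = 2πf_n = 2π × 11.4 = 71.63 rad/s.
k = m·ω_n² = 127 × 71.63² = 127 × 5131 = 651600 N/m.

652000 N/m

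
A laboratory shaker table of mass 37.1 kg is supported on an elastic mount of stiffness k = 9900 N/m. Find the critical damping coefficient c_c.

c_c = 2√(k·m) = 2√(9900 × 37.1) = 2 × 606.0 = 1212 N·s/m.

1210 N·s/m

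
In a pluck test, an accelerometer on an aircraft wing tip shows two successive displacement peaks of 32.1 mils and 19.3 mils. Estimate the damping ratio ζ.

0.0807

Logarithmic decrement δ = (1/n)·ln(x₀/x_n) = (1/1)·ln(32.1/19.3) = (1/1)·ln(1.663) = 0.5088.
ζ = δ/√(4π² + δ²) = 0.5088/√(39.48 + 0.259) = 0.5088/6.304 = 0.08071.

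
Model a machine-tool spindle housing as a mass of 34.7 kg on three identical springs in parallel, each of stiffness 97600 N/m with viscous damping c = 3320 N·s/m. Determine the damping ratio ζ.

Parallel springs add: k_eq = 3 × 97600 = 292800 N/m.
ω_n = √(k_eq/m) = √(292800/34.7) = 91.86 rad/s.
Critical damping c_c = 2√(k_eq·m) = 2√(292800 × 34.7) = 6375 N·s/m, so ζ = c/c_c = 3320/6375 = 0.5208.

0.521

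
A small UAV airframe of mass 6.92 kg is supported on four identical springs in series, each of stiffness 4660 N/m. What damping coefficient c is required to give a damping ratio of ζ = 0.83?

149 N·s/m

Series springs: 1/k_eq = 4/4660, so k_eq = 4660/4 = 1165 N/m.
c_c = 2√(k_eq·m) = 2√(1165 × 6.92) = 179.6 N·s/m.
c = ζ·c_c = 0.83 × 179.6 = 149.0 N·s/m.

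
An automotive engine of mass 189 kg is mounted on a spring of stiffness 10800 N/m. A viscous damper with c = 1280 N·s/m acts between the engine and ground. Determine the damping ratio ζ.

0.448

ω_n = √(k/m) = √(10800/189) = 7.559 rad/s.
Critical damping c_c = 2√(k·m) = 2√(10800 × 189) = 2857 N·s/m, so ζ = c/c_c = 1280/2857 = 0.4480.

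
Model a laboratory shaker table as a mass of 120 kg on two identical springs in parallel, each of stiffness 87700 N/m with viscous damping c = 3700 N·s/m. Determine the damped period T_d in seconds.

Parallel springs add: k_eq = 2 × 87700 = 175400 N/m.
ω_n = √(k_eq/m) = √(175400/120) = 38.23 rad/s.
Critical damping c_c = 2√(k_eq·m) = 2√(175400 × 120) = 9176 N·s/m, so ζ = c/c_c = 3700/9176 = 0.4032.
ω_d = ω_n√(1 − ζ²) = 38.23 × √(1 − 0.163) = 34.99 rad/s.
T_d = 2π/ω_d = 0.1796 s.

0.180 s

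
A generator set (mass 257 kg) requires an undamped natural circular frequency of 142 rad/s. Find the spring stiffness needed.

5180000 N/m

k = m·ω_n² = 257 × 142.0² = 257 × 20160 = 5182000 N/m.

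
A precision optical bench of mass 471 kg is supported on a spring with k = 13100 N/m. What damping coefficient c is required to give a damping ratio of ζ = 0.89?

c_c = 2√(k·m) = 2√(13100 × 471) = 4968 N·s/m.
c = ζ·c_c = 0.89 × 4968 = 4421 N·s/m.

4420 N·s/m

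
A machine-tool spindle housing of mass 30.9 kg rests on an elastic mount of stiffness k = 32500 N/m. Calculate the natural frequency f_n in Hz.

5.16 Hz

ω_n = √(k/m) = √(32500/30.9) = √1052 = 32.43 rad/s.
f_n = ω_n/(2π) = 32.43/6.283 = 5.162 Hz.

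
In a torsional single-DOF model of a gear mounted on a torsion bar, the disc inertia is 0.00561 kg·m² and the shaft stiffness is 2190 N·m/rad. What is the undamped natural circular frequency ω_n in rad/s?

ω_n = √(k_t/J) = √(2190/0.00561) = √390400 = 624.8 rad/s.

625 rad/s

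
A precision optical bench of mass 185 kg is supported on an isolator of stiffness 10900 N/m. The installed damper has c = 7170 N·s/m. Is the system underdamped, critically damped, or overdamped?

overdamped

c_c = 2√(k·m) = 2840 N·s/m; ζ = c/c_c = 7170/2840 = 2.52.
Since ζ > 1 the system is overdamped.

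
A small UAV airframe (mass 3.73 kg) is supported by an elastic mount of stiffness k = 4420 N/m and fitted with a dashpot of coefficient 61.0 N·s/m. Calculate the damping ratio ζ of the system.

ω_n = √(k/m) = √(4420/3.73) = 34.42 rad/s.
Critical damping c_c = 2√(k·m) = 2√(4420 × 3.73) = 256.8 N·s/m, so ζ = c/c_c = 61.0/256.8 = 0.2375.

0.238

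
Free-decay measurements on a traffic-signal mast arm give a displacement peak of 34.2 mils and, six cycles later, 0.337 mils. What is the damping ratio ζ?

0.122

Logarithmic decrement δ = (1/n)·ln(x₀/x_n) = (1/6)·ln(34.2/0.337) = (1/6)·ln(101.5) = 0.7700.
ζ = δ/√(4π² + δ²) = 0.7700/√(39.48 + 0.593) = 0.7700/6.330 = 0.1216.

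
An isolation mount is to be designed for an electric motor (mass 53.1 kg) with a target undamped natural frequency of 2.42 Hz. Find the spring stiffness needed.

ω_n = 2πf_n = 2π × 2.42 = 15.21 rad/s.
k = m·ω_n² = 53.1 × 15.21² = 53.1 × 231.2 = 12280 N/m.

12300 N/m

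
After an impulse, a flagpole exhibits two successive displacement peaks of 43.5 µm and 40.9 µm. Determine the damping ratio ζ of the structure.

Logarithmic decrement δ = (1/n)·ln(x₀/x_n) = (1/1)·ln(43.5/40.9) = (1/1)·ln(1.064) = 0.06163.
ζ = δ/√(4π² + δ²) = 0.06163/√(39.48 + 0.00380) = 0.06163/6.283 = 0.009808.

0.00981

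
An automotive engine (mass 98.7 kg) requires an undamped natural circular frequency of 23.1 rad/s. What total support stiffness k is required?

k = m·ω_n² = 98.7 × 23.10² = 98.7 × 533.6 = 52670 N/m.

52700 N/m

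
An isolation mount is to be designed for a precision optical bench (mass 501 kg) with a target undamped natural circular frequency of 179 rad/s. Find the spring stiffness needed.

16100000 N/m

k = m·ω_n² = 501 × 179.0² = 501 × 32040 = 16050000 N/m.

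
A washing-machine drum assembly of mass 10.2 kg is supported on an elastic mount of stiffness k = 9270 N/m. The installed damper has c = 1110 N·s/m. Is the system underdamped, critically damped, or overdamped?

overdamped

c_c = 2√(k·m) = 615.0 N·s/m; ζ = c/c_c = 1110/615.0 = 1.80.
Since ζ > 1 the system is overdamped.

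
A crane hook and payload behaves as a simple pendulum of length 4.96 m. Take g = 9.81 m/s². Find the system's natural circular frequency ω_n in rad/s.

For a simple pendulum ω_n = √(g/L) = √(9.81/4.96) = √1.978 = 1.406 rad/s.

1.41 rad/s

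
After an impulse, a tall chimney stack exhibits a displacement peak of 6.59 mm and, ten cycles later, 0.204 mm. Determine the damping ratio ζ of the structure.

0.0552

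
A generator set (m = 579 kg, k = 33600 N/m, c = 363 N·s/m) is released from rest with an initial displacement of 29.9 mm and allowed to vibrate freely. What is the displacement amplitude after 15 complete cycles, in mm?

0.616 mm

ζ = c/(2√(km)) = 363/(2√(33600 × 579)) = 363/8821 = 0.04115.
Logarithmic decrement δ = 2πζ/√(1 − ζ²) = 2π × 0.04115/√(1 − 0.00169) = 0.2588.
After n cycles, x_n/x₀ = e^(−nδ), so x_15 = 29.9 × e^(−15 × 0.2588) = 29.9 × 0.02062 = 0.6165 mm.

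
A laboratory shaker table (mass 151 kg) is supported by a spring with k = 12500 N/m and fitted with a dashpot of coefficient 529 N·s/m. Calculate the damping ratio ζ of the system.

ω_n = √(k/m) = √(12500/151) = 9.098 rad/s.
Critical damping c_c = 2√(k·m) = 2√(12500 × 151) = 2748 N·s/m, so ζ = c/c_c = 529/2748 = 0.1925.

0.193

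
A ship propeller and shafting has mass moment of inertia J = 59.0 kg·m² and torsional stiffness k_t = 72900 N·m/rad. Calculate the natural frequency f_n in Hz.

5.59 Hz

ω_n = √(k_t/J) = √(72900/59.0) = √1236 = 35.15 rad/s.
f_n = ω_n/(2π) = 35.15/6.283 = 5.594 Hz.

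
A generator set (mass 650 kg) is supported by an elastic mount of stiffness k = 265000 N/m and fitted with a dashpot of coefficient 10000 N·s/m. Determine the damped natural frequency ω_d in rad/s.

18.7 rad/s

ω_n = √(k/m) = √(265000/650) = 20.19 rad/s.
Critical damping c_c = 2√(k·m) = 2√(265000 × 650) = 26250 N·s/m, so ζ = c/c_c = 10000/26250 = 0.3810.
ω_d = ω_n√(1 − ζ²) = 20.19 × √(1 − 0.145) = 18.67 rad/s.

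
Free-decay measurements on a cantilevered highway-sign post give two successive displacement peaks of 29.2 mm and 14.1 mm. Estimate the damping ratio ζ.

0.115

Logarithmic decrement δ = (1/n)·ln(x₀/x_n) = (1/1)·ln(29.2/14.1) = (1/1)·ln(2.071) = 0.7280.
ζ = δ/√(4π² + δ²) = 0.7280/√(39.48 + 0.530) = 0.7280/6.325 = 0.1151.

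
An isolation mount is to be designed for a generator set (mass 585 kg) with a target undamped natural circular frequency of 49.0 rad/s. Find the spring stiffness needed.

1400000 N/m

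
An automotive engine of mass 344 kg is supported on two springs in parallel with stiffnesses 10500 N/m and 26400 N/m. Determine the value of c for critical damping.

Parallel springs add: k_eq = 10500 + 26400 = 36900 N/m.
c_c = 2√(k_eq·m) = 2√(36900 × 344) = 2 × 3563 = 7126 N·s/m.

7130 N·s/m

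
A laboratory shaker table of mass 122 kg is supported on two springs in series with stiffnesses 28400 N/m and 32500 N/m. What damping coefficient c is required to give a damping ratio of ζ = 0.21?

571 N·s/m

Series springs: 1/k_eq = 1/28400 + 1/32500 = 6.598×10^-5, so k_eq = 15160 N/m.
c_c = 2√(k_eq·m) = 2√(15160 × 122) = 2720 N·s/m.
c = ζ·c_c = 0.21 × 2720 = 571.1 N·s/m.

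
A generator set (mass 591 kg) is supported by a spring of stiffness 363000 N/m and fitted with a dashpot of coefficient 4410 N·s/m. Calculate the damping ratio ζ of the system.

ω_n = √(k/m) = √(363000/591) = 24.78 rad/s.
Critical damping c_c = 2√(k·m) = 2√(363000 × 591) = 29290 N·s/m, so ζ = c/c_c = 4410/29290 = 0.1505.

0.151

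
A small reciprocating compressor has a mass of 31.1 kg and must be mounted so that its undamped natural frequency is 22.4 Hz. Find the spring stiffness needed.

ω_n = 2πf_n = 2π × 22.4 = 140.7 rad/s.
k = m·ω_n² = 31.1 × 140.7² = 31.1 × 19810 = 616100 N/m.

616000 N/m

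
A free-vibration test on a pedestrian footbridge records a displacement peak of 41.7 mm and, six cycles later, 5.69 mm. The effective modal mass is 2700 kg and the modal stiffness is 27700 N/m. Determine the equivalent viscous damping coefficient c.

Logarithmic decrement δ = (1/n)·ln(x₀/x_n) = (1/6)·ln(41.7/5.69) = (1/6)·ln(7.329) = 0.3320.
ζ = δ/√(4π² + δ²) = 0.3320/√(39.48 + 0.110) = 0.3320/6.292 = 0.05276.
c = ζ · 2√(km) = 0.05276 × 2√(27700 × 2700) = 0.05276 × 17300 = 912.6 N·s/m.

913 N·s/m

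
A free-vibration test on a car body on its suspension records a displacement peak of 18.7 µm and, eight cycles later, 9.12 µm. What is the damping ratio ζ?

Logarithmic decrement δ = (1/n)·ln(x₀/x_n) = (1/8)·ln(18.7/9.12) = (1/8)·ln(2.050) = 0.08976.
ζ = δ/√(4π² + δ²) = 0.08976/√(39.48 + 0.00806) = 0.08976/6.284 = 0.01428.

0.0143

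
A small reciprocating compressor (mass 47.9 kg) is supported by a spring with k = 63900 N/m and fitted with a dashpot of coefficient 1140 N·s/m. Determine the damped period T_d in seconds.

0.182 s

ω_n = √(k/m) = √(63900/47.9) = 36.52 rad/s.
Critical damping c_c = 2√(k·m) = 2√(63900 × 47.9) = 3499 N·s/m, so ζ = c/c_c = 1140/3499 = 0.3258.
ω_d = ω_n√(1 − ζ²) = 36.52 × √(1 − 0.106) = 34.53 rad/s.
T_d = 2π/ω_d = 0.1820 s.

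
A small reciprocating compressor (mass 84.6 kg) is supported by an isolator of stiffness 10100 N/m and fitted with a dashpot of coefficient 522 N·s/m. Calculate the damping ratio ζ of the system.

0.282

ω_n = √(k/m) = √(10100/84.6) = 10.93 rad/s.
Critical damping c_c = 2√(k·m) = 2√(10100 × 84.6) = 1849 N·s/m, so ζ = c/c_c = 522/1849 = 0.2824.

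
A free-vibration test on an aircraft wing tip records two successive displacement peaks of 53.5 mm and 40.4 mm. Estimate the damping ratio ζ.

0.0447

Logarithmic decrement δ = (1/n)·ln(x₀/x_n) = (1/1)·ln(53.5/40.4) = (1/1)·ln(1.324) = 0.2809.
ζ = δ/√(4π² + δ²) = 0.2809/√(39.48 + 0.0789) = 0.2809/6.289 = 0.04465.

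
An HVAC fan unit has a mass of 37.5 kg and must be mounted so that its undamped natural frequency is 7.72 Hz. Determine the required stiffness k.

ω_n = 2πf_n = 2π × 7.72 = 48.51 rad/s.
k = m·ω_n² = 37.5 × 48.51² = 37.5 × 2353 = 88230 N/m.

88200 N/m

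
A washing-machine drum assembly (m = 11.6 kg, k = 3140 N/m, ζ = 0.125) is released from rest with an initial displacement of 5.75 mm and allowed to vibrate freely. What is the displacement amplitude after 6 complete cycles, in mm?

Logarithmic decrement δ = 2πζ/√(1 − ζ²) = 2π × 0.1250/√(1 − 0.0156) = 0.7916.
After n cycles, x_n/x₀ = e^(−nδ), so x_6 = 5.75 × e^(−6 × 0.7916) = 5.75 × 0.008655 = 0.04977 mm.

0.0498 mm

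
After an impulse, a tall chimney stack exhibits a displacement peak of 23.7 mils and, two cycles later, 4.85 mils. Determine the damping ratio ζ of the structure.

Logarithmic decrement δ = (1/n)·ln(x₀/x_n) = (1/2)·ln(23.7/4.85) = (1/2)·ln(4.887) = 0.7932.
ζ = δ/√(4π² + δ²) = 0.7932/√(39.48 + 0.629) = 0.7932/6.333 = 0.1253.

0.125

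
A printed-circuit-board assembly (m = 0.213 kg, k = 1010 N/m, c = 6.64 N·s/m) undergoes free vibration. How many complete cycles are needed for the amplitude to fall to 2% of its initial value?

ζ = c/(2√(km)) = 6.64/(2√(1010 × 0.213)) = 6.64/29.33 = 0.2264.
Logarithmic decrement δ = 2πζ/√(1 − ζ²) = 2π × 0.2264/√(1 − 0.0512) = 1.460.
x_n/x₀ = e^(−nδ) ≤ 0.02; take ln: n ≥ ln(1/0.02)/δ = 3.912/1.460 = 2.679.
So 3 complete cycles are required.

3 cycles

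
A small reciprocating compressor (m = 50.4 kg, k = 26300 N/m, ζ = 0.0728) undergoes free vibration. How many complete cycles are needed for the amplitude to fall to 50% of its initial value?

2 cycles

Logarithmic decrement δ = 2πζ/√(1 − ζ²) = 2π × 0.07280/√(1 − 0.00530) = 0.4586.
x_n/x₀ = e^(−nδ) ≤ 0.5; take ln: n ≥ ln(1/0.5)/δ = 0.6931/0.4586 = 1.511.
So 2 complete cycles are required.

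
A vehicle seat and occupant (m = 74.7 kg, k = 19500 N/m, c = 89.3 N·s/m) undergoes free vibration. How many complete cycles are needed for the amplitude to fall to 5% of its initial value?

13 cycles

ζ = c/(2√(km)) = 89.3/(2√(19500 × 74.7)) = 89.3/2414 = 0.03700.
Logarithmic decrement δ = 2πζ/√(1 − ζ²) = 2π × 0.03700/√(1 − 0.00137) = 0.2326.
x_n/x₀ = e^(−nδ) ≤ 0.05; take ln: n ≥ ln(1/0.05)/δ = 2.996/0.2326 = 12.88.
So 13 complete cycles are required.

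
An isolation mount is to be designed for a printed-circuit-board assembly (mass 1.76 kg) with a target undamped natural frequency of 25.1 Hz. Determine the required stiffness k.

43800 N/m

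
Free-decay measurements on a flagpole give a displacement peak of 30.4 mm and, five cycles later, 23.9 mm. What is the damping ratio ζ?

Logarithmic decrement δ = (1/n)·ln(x₀/x_n) = (1/5)·ln(30.4/23.9) = (1/5)·ln(1.272) = 0.04811.
ζ = δ/√(4π² + δ²) = 0.04811/√(39.48 + 0.00231) = 0.04811/6.283 = 0.007657.

0.00766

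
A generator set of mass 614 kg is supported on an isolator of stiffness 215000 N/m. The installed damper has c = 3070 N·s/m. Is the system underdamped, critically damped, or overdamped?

underdamped

c_c = 2√(k·m) = 22980 N·s/m; ζ = c/c_c = 3070/22980 = 0.134.
Since ζ < 1 the system is underdamped.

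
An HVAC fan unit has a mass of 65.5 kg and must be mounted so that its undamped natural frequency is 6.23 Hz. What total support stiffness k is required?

100000 N/m

ω_n = 2πf_n = 2π × 6.23 = 39.14 rad/s.
k = m·ω_n² = 65.5 × 39.14² = 65.5 × 1532 = 100400 N/m.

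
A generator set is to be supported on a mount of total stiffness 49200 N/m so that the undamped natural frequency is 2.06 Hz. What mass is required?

ω_n = 2πf_n = 2π × 2.06 = 12.94 rad/s.
m = k/ω_n² = 49200/12.94² = 49200/167.5 = 293.7 kg.

294 kg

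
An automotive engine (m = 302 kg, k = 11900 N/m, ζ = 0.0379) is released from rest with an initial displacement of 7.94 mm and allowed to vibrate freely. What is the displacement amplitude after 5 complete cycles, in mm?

Logarithmic decrement δ = 2πζ/√(1 − ζ²) = 2π × 0.03790/√(1 − 0.00144) = 0.2383.
After n cycles, x_n/x₀ = e^(−nδ), so x_5 = 7.94 × e^(−5 × 0.2383) = 7.94 × 0.3038 = 2.412 mm.

2.41 mm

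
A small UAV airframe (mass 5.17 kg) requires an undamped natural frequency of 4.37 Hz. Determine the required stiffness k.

3900 N/m

ω_n = 2πf_n = 2π × 4.37 = 27.46 rad/s.
k = m·ω_n² = 5.17 × 27.46² = 5.17 × 753.9 = 3898 N/m.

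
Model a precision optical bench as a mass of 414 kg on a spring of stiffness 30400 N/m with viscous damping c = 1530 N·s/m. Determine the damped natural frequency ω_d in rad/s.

ω_n = √(k/m) = √(30400/414) = 8.569 rad/s.
Critical damping c_c = 2√(k·m) = 2√(30400 × 414) = 7095 N·s/m, so ζ = c/c_c = 1530/7095 = 0.2156.
ω_d = ω_n√(1 − ζ²) = 8.569 × √(1 − 0.0465) = 8.368 rad/s.

8.37 rad/s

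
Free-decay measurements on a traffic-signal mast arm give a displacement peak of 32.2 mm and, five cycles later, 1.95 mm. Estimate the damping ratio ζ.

Logarithmic decrement δ = (1/n)·ln(x₀/x_n) = (1/5)·ln(32.2/1.95) = (1/5)·ln(16.51) = 0.5608.
ζ = δ/√(4π² + δ²) = 0.5608/√(39.48 + 0.315) = 0.5608/6.308 = 0.08891.

0.0889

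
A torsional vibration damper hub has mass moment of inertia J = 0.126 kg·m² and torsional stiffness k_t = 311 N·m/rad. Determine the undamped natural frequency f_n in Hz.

7.91 Hz

ω_n = √(k_t/J) = √(311/0.126) = √2468 = 49.68 rad/s.
f_n = ω_n/(2π) = 49.68/6.283 = 7.907 Hz.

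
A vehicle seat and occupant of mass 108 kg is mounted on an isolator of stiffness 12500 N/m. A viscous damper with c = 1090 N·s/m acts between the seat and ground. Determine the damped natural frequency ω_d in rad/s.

9.50 rad/s

ω_n = √(k/m) = √(12500/108) = 10.76 rad/s.
Critical damping c_c = 2√(k·m) = 2√(12500 × 108) = 2324 N·s/m, so ζ = c/c_c = 1090/2324 = 0.4691.
ω_d = ω_n√(1 − ζ²) = 10.76 × √(1 − 0.220) = 9.501 rad/s.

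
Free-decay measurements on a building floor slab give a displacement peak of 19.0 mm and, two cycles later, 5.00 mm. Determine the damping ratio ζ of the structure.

Logarithmic decrement δ = (1/n)·ln(x₀/x_n) = (1/2)·ln(19.0/5.00) = (1/2)·ln(3.800) = 0.6675.
ζ = δ/√(4π² + δ²) = 0.6675/√(39.48 + 0.446) = 0.6675/6.319 = 0.1056.

0.106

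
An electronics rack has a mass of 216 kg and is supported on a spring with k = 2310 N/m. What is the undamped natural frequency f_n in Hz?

0.520 Hz

ω_n = √(k/m) = √(2310/216) = √10.69 = 3.270 rad/s.
f_n = ω_n/(2π) = 3.270/6.283 = 0.5205 Hz.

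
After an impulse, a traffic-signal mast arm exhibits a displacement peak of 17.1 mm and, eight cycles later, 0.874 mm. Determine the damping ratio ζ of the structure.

Logarithmic decrement δ = (1/n)·ln(x₀/x_n) = (1/8)·ln(17.1/0.874) = (1/8)·ln(19.57) = 0.3717.
ζ = δ/√(4π² + δ²) = 0.3717/√(39.48 + 0.138) = 0.3717/6.294 = 0.05906.

0.0591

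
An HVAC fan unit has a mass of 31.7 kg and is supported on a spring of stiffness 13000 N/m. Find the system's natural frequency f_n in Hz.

3.22 Hz

ω_n = √(k/m) = √(13000/31.7) = √410.1 = 20.25 rad/s.
f_n = ω_n/(2π) = 20.25/6.283 = 3.223 Hz.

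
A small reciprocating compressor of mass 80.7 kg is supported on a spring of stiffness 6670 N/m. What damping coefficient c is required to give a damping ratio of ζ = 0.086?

c_c = 2√(k·m) = 2√(6670 × 80.7) = 1467 N·s/m.
c = ζ·c_c = 0.086 × 1467 = 126.2 N·s/m.

126 N·s/m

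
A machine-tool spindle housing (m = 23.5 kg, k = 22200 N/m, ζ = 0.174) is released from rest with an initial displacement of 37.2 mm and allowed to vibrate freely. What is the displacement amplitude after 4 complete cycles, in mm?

0.438 mm

Logarithmic decrement δ = 2πζ/√(1 − ζ²) = 2π × 0.1740/√(1 − 0.0303) = 1.110.
After n cycles, x_n/x₀ = e^(−nδ), so x_4 = 37.2 × e^(−4 × 1.110) = 37.2 × 0.01179 = 0.4384 mm.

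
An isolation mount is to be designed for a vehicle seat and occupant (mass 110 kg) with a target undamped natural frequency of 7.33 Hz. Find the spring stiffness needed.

ω_n = 2πf_n = 2π × 7.33 = 46.06 rad/s.
k = m·ω_n² = 110 × 46.06² = 110 × 2121 = 233300 N/m.

233000 N/m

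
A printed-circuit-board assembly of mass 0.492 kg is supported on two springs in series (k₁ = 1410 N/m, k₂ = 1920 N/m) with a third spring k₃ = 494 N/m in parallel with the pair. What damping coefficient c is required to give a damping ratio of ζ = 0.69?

35.0 N·s/m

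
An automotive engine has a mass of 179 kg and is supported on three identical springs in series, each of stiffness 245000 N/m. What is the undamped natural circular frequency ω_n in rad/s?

21.4 rad/s

Series springs: 1/k_eq = 3/245000, so k_eq = 245000/3 = 81670 N/m.
ω_n = √(k_eq/m) = √(81670/179) = √456.2 = 21.36 rad/s.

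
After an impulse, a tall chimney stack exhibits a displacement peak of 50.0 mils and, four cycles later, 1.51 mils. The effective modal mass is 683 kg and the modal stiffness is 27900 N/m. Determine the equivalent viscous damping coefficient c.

Logarithmic decrement δ = (1/n)·ln(x₀/x_n) = (1/4)·ln(50.0/1.51) = (1/4)·ln(33.11) = 0.8750.
ζ = δ/√(4π² + δ²) = 0.8750/√(39.48 + 0.766) = 0.8750/6.344 = 0.1379.
c = ζ · 2√(km) = 0.1379 × 2√(27900 × 683) = 0.1379 × 8731 = 1204 N·s/m.

1200 N·s/m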